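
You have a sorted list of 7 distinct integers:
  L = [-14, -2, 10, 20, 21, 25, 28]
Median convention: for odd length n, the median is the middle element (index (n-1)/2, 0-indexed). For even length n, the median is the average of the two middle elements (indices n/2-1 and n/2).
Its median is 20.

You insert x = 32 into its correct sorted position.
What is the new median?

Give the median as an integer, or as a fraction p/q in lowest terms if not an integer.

Old list (sorted, length 7): [-14, -2, 10, 20, 21, 25, 28]
Old median = 20
Insert x = 32
Old length odd (7). Middle was index 3 = 20.
New length even (8). New median = avg of two middle elements.
x = 32: 7 elements are < x, 0 elements are > x.
New sorted list: [-14, -2, 10, 20, 21, 25, 28, 32]
New median = 41/2

Answer: 41/2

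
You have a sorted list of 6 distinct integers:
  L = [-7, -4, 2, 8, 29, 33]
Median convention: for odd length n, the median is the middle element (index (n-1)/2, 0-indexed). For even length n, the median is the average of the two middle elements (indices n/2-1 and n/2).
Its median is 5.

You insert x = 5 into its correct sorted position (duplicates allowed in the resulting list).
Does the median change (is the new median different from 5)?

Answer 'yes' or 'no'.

Old median = 5
Insert x = 5
New median = 5
Changed? no

Answer: no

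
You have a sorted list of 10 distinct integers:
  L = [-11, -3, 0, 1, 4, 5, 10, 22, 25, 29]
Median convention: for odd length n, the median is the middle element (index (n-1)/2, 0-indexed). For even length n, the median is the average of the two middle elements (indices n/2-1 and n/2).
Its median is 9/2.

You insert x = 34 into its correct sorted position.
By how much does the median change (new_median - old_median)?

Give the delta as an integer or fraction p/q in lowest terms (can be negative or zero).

Old median = 9/2
After inserting x = 34: new sorted = [-11, -3, 0, 1, 4, 5, 10, 22, 25, 29, 34]
New median = 5
Delta = 5 - 9/2 = 1/2

Answer: 1/2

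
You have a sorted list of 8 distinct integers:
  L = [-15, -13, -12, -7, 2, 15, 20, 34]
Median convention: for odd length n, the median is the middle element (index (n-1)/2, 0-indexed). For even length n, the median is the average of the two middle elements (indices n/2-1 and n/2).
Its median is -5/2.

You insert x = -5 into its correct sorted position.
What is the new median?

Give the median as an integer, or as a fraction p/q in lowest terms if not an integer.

Answer: -5

Derivation:
Old list (sorted, length 8): [-15, -13, -12, -7, 2, 15, 20, 34]
Old median = -5/2
Insert x = -5
Old length even (8). Middle pair: indices 3,4 = -7,2.
New length odd (9). New median = single middle element.
x = -5: 4 elements are < x, 4 elements are > x.
New sorted list: [-15, -13, -12, -7, -5, 2, 15, 20, 34]
New median = -5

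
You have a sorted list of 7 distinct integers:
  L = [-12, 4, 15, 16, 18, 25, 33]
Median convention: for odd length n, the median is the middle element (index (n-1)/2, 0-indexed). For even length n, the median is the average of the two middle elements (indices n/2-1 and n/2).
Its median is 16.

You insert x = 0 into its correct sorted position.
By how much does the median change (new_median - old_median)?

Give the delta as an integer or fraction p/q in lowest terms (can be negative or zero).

Old median = 16
After inserting x = 0: new sorted = [-12, 0, 4, 15, 16, 18, 25, 33]
New median = 31/2
Delta = 31/2 - 16 = -1/2

Answer: -1/2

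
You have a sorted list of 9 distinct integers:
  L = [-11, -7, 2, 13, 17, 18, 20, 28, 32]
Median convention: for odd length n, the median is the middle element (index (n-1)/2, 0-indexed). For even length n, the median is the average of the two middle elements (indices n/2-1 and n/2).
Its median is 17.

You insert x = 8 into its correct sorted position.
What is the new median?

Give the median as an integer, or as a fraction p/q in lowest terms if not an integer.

Old list (sorted, length 9): [-11, -7, 2, 13, 17, 18, 20, 28, 32]
Old median = 17
Insert x = 8
Old length odd (9). Middle was index 4 = 17.
New length even (10). New median = avg of two middle elements.
x = 8: 3 elements are < x, 6 elements are > x.
New sorted list: [-11, -7, 2, 8, 13, 17, 18, 20, 28, 32]
New median = 15

Answer: 15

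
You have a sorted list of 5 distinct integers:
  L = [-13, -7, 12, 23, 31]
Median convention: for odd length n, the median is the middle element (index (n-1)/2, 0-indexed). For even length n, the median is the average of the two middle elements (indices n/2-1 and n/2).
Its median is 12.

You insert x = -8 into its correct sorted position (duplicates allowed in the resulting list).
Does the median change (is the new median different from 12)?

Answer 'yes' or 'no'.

Old median = 12
Insert x = -8
New median = 5/2
Changed? yes

Answer: yes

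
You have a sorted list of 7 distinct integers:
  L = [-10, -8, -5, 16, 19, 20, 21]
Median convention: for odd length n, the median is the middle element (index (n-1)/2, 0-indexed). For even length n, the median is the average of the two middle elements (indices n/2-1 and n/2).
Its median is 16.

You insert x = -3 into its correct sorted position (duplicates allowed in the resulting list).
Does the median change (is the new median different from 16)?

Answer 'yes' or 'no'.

Answer: yes

Derivation:
Old median = 16
Insert x = -3
New median = 13/2
Changed? yes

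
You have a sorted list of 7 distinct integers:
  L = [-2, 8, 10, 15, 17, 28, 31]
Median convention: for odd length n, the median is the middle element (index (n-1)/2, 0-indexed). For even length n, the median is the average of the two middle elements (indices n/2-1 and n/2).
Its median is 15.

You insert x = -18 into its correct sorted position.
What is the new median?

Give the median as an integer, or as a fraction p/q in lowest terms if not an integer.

Answer: 25/2

Derivation:
Old list (sorted, length 7): [-2, 8, 10, 15, 17, 28, 31]
Old median = 15
Insert x = -18
Old length odd (7). Middle was index 3 = 15.
New length even (8). New median = avg of two middle elements.
x = -18: 0 elements are < x, 7 elements are > x.
New sorted list: [-18, -2, 8, 10, 15, 17, 28, 31]
New median = 25/2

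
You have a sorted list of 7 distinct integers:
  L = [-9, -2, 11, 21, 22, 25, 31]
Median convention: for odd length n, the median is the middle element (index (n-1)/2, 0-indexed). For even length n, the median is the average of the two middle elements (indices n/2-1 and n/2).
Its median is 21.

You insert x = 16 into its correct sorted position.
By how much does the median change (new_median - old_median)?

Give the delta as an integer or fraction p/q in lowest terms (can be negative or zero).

Answer: -5/2

Derivation:
Old median = 21
After inserting x = 16: new sorted = [-9, -2, 11, 16, 21, 22, 25, 31]
New median = 37/2
Delta = 37/2 - 21 = -5/2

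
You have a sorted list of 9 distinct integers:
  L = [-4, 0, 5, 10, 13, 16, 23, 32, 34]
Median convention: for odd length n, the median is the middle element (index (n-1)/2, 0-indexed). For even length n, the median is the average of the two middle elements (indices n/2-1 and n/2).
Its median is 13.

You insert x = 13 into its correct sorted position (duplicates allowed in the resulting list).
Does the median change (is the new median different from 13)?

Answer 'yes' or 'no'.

Answer: no

Derivation:
Old median = 13
Insert x = 13
New median = 13
Changed? no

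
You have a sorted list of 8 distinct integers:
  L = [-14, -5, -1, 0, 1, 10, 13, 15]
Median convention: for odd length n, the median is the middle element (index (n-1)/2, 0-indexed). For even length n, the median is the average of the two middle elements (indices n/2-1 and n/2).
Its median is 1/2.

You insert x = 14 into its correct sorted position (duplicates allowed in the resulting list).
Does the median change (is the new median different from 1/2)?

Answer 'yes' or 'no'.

Answer: yes

Derivation:
Old median = 1/2
Insert x = 14
New median = 1
Changed? yes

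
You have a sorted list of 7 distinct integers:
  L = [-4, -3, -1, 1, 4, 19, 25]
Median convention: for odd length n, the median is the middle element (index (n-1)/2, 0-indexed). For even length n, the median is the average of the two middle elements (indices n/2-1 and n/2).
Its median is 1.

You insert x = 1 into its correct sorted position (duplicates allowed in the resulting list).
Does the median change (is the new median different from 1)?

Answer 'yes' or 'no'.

Old median = 1
Insert x = 1
New median = 1
Changed? no

Answer: no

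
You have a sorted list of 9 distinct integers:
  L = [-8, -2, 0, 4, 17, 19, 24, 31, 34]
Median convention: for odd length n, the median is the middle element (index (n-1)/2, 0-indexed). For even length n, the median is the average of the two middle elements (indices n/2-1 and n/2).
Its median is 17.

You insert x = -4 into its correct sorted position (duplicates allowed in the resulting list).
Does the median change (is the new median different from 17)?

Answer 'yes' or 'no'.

Old median = 17
Insert x = -4
New median = 21/2
Changed? yes

Answer: yes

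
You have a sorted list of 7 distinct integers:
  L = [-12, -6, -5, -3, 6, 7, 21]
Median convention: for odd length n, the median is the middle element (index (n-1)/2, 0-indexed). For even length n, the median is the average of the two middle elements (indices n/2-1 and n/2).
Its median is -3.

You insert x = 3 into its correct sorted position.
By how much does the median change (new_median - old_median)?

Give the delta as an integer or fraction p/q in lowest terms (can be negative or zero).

Answer: 3

Derivation:
Old median = -3
After inserting x = 3: new sorted = [-12, -6, -5, -3, 3, 6, 7, 21]
New median = 0
Delta = 0 - -3 = 3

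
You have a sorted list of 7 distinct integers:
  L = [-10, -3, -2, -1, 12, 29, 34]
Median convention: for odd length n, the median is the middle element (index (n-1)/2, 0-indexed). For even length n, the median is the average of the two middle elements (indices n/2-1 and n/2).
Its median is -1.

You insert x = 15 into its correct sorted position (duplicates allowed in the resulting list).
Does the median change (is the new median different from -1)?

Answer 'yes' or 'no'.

Answer: yes

Derivation:
Old median = -1
Insert x = 15
New median = 11/2
Changed? yes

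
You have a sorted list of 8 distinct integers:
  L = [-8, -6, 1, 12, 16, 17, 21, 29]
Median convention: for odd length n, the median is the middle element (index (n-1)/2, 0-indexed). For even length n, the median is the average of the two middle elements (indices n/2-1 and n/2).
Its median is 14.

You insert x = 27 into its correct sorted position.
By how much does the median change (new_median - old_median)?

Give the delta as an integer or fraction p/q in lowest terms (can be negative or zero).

Answer: 2

Derivation:
Old median = 14
After inserting x = 27: new sorted = [-8, -6, 1, 12, 16, 17, 21, 27, 29]
New median = 16
Delta = 16 - 14 = 2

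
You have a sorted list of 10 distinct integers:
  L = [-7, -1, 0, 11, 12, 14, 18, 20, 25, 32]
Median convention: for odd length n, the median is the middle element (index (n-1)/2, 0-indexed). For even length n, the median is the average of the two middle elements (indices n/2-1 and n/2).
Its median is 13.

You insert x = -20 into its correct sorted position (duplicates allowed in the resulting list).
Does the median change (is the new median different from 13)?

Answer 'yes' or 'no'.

Old median = 13
Insert x = -20
New median = 12
Changed? yes

Answer: yes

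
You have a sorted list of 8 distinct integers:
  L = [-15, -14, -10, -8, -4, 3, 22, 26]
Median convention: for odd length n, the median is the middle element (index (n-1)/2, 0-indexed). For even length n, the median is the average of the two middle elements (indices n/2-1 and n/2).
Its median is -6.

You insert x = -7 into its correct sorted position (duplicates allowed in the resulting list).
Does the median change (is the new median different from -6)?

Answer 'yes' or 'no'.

Old median = -6
Insert x = -7
New median = -7
Changed? yes

Answer: yes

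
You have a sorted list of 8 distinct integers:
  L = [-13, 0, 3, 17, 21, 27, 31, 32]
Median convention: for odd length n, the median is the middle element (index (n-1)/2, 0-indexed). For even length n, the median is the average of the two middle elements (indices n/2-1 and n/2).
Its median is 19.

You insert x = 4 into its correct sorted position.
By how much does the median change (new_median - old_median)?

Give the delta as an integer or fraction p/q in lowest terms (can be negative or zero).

Old median = 19
After inserting x = 4: new sorted = [-13, 0, 3, 4, 17, 21, 27, 31, 32]
New median = 17
Delta = 17 - 19 = -2

Answer: -2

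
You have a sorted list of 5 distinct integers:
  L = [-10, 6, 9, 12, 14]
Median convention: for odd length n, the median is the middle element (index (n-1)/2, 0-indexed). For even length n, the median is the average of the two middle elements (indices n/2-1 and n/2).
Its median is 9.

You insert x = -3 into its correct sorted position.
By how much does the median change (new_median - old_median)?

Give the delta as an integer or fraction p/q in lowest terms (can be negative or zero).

Answer: -3/2

Derivation:
Old median = 9
After inserting x = -3: new sorted = [-10, -3, 6, 9, 12, 14]
New median = 15/2
Delta = 15/2 - 9 = -3/2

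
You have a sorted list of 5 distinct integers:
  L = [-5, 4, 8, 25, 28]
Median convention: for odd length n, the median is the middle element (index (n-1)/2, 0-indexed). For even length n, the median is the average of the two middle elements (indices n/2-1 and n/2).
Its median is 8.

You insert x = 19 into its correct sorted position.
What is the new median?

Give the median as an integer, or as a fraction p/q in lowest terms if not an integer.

Answer: 27/2

Derivation:
Old list (sorted, length 5): [-5, 4, 8, 25, 28]
Old median = 8
Insert x = 19
Old length odd (5). Middle was index 2 = 8.
New length even (6). New median = avg of two middle elements.
x = 19: 3 elements are < x, 2 elements are > x.
New sorted list: [-5, 4, 8, 19, 25, 28]
New median = 27/2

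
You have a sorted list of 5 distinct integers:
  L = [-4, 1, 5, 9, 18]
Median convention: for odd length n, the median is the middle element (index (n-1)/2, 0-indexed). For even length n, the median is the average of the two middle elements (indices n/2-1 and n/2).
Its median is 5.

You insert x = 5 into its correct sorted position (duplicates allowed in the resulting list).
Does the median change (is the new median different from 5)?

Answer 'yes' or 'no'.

Answer: no

Derivation:
Old median = 5
Insert x = 5
New median = 5
Changed? no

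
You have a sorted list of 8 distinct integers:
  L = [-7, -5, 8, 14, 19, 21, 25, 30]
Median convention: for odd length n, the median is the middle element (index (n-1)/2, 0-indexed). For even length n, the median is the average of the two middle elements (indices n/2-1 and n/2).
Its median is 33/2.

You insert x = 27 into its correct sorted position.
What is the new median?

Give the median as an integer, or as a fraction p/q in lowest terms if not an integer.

Old list (sorted, length 8): [-7, -5, 8, 14, 19, 21, 25, 30]
Old median = 33/2
Insert x = 27
Old length even (8). Middle pair: indices 3,4 = 14,19.
New length odd (9). New median = single middle element.
x = 27: 7 elements are < x, 1 elements are > x.
New sorted list: [-7, -5, 8, 14, 19, 21, 25, 27, 30]
New median = 19

Answer: 19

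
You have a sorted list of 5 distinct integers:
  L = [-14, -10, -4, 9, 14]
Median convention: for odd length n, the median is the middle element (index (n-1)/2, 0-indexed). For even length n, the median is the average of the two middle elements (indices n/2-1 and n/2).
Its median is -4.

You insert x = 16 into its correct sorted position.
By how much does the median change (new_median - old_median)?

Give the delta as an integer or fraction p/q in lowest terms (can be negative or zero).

Answer: 13/2

Derivation:
Old median = -4
After inserting x = 16: new sorted = [-14, -10, -4, 9, 14, 16]
New median = 5/2
Delta = 5/2 - -4 = 13/2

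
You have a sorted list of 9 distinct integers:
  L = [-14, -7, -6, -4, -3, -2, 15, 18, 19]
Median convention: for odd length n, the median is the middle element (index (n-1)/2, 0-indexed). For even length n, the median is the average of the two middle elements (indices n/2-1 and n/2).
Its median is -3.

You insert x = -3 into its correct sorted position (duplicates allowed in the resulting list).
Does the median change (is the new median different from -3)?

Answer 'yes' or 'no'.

Old median = -3
Insert x = -3
New median = -3
Changed? no

Answer: no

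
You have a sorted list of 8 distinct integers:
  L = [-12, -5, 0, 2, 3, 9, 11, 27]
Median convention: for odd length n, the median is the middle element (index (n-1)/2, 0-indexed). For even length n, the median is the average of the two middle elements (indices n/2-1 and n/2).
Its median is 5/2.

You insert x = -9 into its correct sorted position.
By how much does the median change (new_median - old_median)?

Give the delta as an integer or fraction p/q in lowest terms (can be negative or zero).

Answer: -1/2

Derivation:
Old median = 5/2
After inserting x = -9: new sorted = [-12, -9, -5, 0, 2, 3, 9, 11, 27]
New median = 2
Delta = 2 - 5/2 = -1/2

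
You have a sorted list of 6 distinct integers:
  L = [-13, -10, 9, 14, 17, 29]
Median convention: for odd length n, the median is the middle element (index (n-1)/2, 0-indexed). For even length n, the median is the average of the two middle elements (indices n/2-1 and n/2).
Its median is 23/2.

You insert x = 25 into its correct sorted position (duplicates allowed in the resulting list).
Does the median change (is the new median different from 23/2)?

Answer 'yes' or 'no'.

Old median = 23/2
Insert x = 25
New median = 14
Changed? yes

Answer: yes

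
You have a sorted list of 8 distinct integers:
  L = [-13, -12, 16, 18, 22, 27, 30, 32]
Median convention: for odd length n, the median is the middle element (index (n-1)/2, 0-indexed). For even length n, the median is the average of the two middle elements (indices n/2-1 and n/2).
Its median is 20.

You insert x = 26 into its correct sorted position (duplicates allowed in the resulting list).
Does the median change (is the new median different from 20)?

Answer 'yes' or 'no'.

Old median = 20
Insert x = 26
New median = 22
Changed? yes

Answer: yes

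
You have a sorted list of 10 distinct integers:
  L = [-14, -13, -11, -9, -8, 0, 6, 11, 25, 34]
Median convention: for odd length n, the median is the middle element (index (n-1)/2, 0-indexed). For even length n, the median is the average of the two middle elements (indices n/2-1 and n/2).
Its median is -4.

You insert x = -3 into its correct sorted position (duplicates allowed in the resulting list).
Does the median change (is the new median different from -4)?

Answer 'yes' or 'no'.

Old median = -4
Insert x = -3
New median = -3
Changed? yes

Answer: yes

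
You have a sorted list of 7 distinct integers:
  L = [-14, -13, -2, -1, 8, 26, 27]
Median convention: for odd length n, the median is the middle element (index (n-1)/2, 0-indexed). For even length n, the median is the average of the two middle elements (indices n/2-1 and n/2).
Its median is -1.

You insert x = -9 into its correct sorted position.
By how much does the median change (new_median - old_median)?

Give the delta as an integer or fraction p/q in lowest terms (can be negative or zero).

Old median = -1
After inserting x = -9: new sorted = [-14, -13, -9, -2, -1, 8, 26, 27]
New median = -3/2
Delta = -3/2 - -1 = -1/2

Answer: -1/2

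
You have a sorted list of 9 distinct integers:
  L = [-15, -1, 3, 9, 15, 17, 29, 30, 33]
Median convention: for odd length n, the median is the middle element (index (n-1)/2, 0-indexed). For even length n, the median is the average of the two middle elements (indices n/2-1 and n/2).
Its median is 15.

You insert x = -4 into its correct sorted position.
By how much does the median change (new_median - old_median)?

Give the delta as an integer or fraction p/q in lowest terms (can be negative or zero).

Old median = 15
After inserting x = -4: new sorted = [-15, -4, -1, 3, 9, 15, 17, 29, 30, 33]
New median = 12
Delta = 12 - 15 = -3

Answer: -3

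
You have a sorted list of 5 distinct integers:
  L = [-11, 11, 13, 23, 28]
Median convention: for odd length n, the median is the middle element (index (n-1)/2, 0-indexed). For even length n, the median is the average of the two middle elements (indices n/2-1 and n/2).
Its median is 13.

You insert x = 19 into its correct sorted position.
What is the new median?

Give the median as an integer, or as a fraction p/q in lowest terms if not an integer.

Answer: 16

Derivation:
Old list (sorted, length 5): [-11, 11, 13, 23, 28]
Old median = 13
Insert x = 19
Old length odd (5). Middle was index 2 = 13.
New length even (6). New median = avg of two middle elements.
x = 19: 3 elements are < x, 2 elements are > x.
New sorted list: [-11, 11, 13, 19, 23, 28]
New median = 16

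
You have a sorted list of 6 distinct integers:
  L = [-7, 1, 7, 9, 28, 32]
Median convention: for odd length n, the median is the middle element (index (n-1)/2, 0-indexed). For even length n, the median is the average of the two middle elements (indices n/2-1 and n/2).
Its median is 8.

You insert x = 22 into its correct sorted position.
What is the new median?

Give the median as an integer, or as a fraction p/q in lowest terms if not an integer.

Old list (sorted, length 6): [-7, 1, 7, 9, 28, 32]
Old median = 8
Insert x = 22
Old length even (6). Middle pair: indices 2,3 = 7,9.
New length odd (7). New median = single middle element.
x = 22: 4 elements are < x, 2 elements are > x.
New sorted list: [-7, 1, 7, 9, 22, 28, 32]
New median = 9

Answer: 9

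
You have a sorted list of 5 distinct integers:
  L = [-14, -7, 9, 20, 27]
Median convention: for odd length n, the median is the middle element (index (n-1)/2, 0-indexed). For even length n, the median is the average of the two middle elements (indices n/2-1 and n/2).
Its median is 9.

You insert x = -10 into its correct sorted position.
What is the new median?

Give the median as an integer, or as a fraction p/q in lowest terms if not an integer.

Answer: 1

Derivation:
Old list (sorted, length 5): [-14, -7, 9, 20, 27]
Old median = 9
Insert x = -10
Old length odd (5). Middle was index 2 = 9.
New length even (6). New median = avg of two middle elements.
x = -10: 1 elements are < x, 4 elements are > x.
New sorted list: [-14, -10, -7, 9, 20, 27]
New median = 1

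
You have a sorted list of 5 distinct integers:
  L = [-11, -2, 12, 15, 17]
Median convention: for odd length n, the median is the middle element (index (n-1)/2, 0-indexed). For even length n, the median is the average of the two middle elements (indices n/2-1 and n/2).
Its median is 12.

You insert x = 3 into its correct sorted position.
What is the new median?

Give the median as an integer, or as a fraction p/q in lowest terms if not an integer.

Old list (sorted, length 5): [-11, -2, 12, 15, 17]
Old median = 12
Insert x = 3
Old length odd (5). Middle was index 2 = 12.
New length even (6). New median = avg of two middle elements.
x = 3: 2 elements are < x, 3 elements are > x.
New sorted list: [-11, -2, 3, 12, 15, 17]
New median = 15/2

Answer: 15/2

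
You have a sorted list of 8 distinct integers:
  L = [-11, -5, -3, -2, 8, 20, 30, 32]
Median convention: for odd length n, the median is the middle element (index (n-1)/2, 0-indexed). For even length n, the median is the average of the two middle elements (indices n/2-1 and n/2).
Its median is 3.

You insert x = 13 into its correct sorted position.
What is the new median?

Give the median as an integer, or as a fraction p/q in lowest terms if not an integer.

Answer: 8

Derivation:
Old list (sorted, length 8): [-11, -5, -3, -2, 8, 20, 30, 32]
Old median = 3
Insert x = 13
Old length even (8). Middle pair: indices 3,4 = -2,8.
New length odd (9). New median = single middle element.
x = 13: 5 elements are < x, 3 elements are > x.
New sorted list: [-11, -5, -3, -2, 8, 13, 20, 30, 32]
New median = 8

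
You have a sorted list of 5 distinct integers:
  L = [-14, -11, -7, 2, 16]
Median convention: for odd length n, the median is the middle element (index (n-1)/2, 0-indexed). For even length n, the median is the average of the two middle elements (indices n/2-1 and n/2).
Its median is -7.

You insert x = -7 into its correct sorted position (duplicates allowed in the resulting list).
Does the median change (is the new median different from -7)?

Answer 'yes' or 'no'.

Old median = -7
Insert x = -7
New median = -7
Changed? no

Answer: no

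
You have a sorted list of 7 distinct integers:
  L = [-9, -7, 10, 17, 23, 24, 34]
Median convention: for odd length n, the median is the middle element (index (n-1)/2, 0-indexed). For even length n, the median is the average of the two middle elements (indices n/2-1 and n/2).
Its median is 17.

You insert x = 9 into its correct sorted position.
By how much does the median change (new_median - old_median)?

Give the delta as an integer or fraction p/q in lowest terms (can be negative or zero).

Old median = 17
After inserting x = 9: new sorted = [-9, -7, 9, 10, 17, 23, 24, 34]
New median = 27/2
Delta = 27/2 - 17 = -7/2

Answer: -7/2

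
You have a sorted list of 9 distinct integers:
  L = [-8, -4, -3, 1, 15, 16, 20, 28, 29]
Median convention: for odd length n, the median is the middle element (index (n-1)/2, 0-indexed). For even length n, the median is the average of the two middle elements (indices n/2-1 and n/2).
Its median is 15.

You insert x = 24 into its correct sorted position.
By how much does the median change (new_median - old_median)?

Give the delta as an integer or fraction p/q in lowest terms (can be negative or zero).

Answer: 1/2

Derivation:
Old median = 15
After inserting x = 24: new sorted = [-8, -4, -3, 1, 15, 16, 20, 24, 28, 29]
New median = 31/2
Delta = 31/2 - 15 = 1/2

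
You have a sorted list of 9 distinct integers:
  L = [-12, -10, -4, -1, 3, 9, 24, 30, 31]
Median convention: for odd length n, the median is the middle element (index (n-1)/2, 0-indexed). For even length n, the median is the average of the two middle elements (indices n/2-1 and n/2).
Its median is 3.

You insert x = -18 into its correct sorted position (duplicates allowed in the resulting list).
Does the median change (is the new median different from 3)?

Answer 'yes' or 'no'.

Old median = 3
Insert x = -18
New median = 1
Changed? yes

Answer: yes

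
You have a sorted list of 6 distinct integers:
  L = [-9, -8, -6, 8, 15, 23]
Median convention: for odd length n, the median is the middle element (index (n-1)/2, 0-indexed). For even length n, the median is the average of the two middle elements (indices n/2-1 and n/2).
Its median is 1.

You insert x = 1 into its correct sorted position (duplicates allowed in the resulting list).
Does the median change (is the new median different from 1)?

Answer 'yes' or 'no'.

Answer: no

Derivation:
Old median = 1
Insert x = 1
New median = 1
Changed? no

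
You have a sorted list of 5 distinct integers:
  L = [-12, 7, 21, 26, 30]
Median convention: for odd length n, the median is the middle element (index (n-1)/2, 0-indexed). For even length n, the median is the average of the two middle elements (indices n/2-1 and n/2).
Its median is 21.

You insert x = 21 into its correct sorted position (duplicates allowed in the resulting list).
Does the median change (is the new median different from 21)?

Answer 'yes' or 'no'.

Answer: no

Derivation:
Old median = 21
Insert x = 21
New median = 21
Changed? no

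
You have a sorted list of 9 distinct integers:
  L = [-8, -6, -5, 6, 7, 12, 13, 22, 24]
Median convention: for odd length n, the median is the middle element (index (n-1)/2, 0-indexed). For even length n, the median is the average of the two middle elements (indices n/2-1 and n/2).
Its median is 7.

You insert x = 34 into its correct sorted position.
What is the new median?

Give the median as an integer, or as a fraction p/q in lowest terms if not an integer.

Old list (sorted, length 9): [-8, -6, -5, 6, 7, 12, 13, 22, 24]
Old median = 7
Insert x = 34
Old length odd (9). Middle was index 4 = 7.
New length even (10). New median = avg of two middle elements.
x = 34: 9 elements are < x, 0 elements are > x.
New sorted list: [-8, -6, -5, 6, 7, 12, 13, 22, 24, 34]
New median = 19/2

Answer: 19/2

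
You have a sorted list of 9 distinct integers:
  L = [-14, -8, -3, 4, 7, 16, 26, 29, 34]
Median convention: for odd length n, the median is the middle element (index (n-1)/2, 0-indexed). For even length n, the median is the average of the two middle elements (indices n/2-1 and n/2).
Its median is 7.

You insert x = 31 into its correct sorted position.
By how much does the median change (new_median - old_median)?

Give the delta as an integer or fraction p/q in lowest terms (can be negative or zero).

Answer: 9/2

Derivation:
Old median = 7
After inserting x = 31: new sorted = [-14, -8, -3, 4, 7, 16, 26, 29, 31, 34]
New median = 23/2
Delta = 23/2 - 7 = 9/2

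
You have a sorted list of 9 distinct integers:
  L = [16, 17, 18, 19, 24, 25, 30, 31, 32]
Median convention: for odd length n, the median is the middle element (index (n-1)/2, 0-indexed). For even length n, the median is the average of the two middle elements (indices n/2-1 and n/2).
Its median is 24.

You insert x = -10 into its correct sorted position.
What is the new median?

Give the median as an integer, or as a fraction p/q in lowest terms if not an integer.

Old list (sorted, length 9): [16, 17, 18, 19, 24, 25, 30, 31, 32]
Old median = 24
Insert x = -10
Old length odd (9). Middle was index 4 = 24.
New length even (10). New median = avg of two middle elements.
x = -10: 0 elements are < x, 9 elements are > x.
New sorted list: [-10, 16, 17, 18, 19, 24, 25, 30, 31, 32]
New median = 43/2

Answer: 43/2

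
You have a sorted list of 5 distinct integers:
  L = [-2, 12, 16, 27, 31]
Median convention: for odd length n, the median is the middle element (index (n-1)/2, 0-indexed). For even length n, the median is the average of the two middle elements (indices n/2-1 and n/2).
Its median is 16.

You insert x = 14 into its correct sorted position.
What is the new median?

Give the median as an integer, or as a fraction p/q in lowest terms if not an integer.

Answer: 15

Derivation:
Old list (sorted, length 5): [-2, 12, 16, 27, 31]
Old median = 16
Insert x = 14
Old length odd (5). Middle was index 2 = 16.
New length even (6). New median = avg of two middle elements.
x = 14: 2 elements are < x, 3 elements are > x.
New sorted list: [-2, 12, 14, 16, 27, 31]
New median = 15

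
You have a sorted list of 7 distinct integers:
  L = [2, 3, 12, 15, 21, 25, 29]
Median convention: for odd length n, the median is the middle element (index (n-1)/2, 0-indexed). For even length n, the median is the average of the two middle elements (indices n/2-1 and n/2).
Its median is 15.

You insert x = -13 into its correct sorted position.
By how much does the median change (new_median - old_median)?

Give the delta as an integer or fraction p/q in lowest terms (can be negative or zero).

Answer: -3/2

Derivation:
Old median = 15
After inserting x = -13: new sorted = [-13, 2, 3, 12, 15, 21, 25, 29]
New median = 27/2
Delta = 27/2 - 15 = -3/2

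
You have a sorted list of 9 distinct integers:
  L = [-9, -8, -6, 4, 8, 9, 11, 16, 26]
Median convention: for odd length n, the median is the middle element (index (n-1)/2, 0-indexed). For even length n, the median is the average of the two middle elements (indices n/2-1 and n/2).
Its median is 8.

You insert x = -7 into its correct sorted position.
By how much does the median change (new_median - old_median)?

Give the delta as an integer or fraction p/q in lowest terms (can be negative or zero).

Answer: -2

Derivation:
Old median = 8
After inserting x = -7: new sorted = [-9, -8, -7, -6, 4, 8, 9, 11, 16, 26]
New median = 6
Delta = 6 - 8 = -2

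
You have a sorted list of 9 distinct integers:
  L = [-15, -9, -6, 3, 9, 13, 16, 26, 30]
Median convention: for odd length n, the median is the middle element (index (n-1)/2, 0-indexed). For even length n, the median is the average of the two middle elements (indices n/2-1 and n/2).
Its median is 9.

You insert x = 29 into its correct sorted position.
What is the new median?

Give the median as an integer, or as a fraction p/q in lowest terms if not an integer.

Old list (sorted, length 9): [-15, -9, -6, 3, 9, 13, 16, 26, 30]
Old median = 9
Insert x = 29
Old length odd (9). Middle was index 4 = 9.
New length even (10). New median = avg of two middle elements.
x = 29: 8 elements are < x, 1 elements are > x.
New sorted list: [-15, -9, -6, 3, 9, 13, 16, 26, 29, 30]
New median = 11

Answer: 11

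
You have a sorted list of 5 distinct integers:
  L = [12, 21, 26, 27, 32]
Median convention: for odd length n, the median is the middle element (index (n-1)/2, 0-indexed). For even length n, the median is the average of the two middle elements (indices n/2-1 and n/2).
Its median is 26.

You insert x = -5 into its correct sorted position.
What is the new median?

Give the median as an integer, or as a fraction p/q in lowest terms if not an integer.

Old list (sorted, length 5): [12, 21, 26, 27, 32]
Old median = 26
Insert x = -5
Old length odd (5). Middle was index 2 = 26.
New length even (6). New median = avg of two middle elements.
x = -5: 0 elements are < x, 5 elements are > x.
New sorted list: [-5, 12, 21, 26, 27, 32]
New median = 47/2

Answer: 47/2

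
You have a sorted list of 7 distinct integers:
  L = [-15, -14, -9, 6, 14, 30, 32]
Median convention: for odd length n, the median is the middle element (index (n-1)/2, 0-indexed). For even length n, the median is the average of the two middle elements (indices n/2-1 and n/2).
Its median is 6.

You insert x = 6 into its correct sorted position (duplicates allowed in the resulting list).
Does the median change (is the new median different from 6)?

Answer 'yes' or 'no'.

Answer: no

Derivation:
Old median = 6
Insert x = 6
New median = 6
Changed? no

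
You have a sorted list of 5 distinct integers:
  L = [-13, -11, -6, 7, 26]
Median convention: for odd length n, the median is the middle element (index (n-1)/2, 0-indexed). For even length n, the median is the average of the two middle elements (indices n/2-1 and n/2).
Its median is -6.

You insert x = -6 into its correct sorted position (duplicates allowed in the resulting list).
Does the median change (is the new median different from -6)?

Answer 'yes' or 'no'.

Answer: no

Derivation:
Old median = -6
Insert x = -6
New median = -6
Changed? no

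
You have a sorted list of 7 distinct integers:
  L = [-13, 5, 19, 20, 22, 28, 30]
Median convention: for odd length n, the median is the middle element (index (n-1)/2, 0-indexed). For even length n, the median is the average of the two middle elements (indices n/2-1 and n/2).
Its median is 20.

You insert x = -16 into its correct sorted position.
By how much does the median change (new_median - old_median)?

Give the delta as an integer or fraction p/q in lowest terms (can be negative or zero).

Answer: -1/2

Derivation:
Old median = 20
After inserting x = -16: new sorted = [-16, -13, 5, 19, 20, 22, 28, 30]
New median = 39/2
Delta = 39/2 - 20 = -1/2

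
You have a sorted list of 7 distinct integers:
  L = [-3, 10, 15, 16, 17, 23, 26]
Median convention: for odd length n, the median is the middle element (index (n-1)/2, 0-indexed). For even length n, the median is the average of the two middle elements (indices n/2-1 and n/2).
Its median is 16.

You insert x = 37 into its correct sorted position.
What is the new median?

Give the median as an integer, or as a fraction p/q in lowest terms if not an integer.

Answer: 33/2

Derivation:
Old list (sorted, length 7): [-3, 10, 15, 16, 17, 23, 26]
Old median = 16
Insert x = 37
Old length odd (7). Middle was index 3 = 16.
New length even (8). New median = avg of two middle elements.
x = 37: 7 elements are < x, 0 elements are > x.
New sorted list: [-3, 10, 15, 16, 17, 23, 26, 37]
New median = 33/2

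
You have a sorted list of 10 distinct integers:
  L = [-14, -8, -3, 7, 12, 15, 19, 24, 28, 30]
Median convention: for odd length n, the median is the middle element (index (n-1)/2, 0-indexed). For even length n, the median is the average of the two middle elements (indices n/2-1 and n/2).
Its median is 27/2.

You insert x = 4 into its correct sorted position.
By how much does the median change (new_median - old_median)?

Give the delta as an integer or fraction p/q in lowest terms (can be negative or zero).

Answer: -3/2

Derivation:
Old median = 27/2
After inserting x = 4: new sorted = [-14, -8, -3, 4, 7, 12, 15, 19, 24, 28, 30]
New median = 12
Delta = 12 - 27/2 = -3/2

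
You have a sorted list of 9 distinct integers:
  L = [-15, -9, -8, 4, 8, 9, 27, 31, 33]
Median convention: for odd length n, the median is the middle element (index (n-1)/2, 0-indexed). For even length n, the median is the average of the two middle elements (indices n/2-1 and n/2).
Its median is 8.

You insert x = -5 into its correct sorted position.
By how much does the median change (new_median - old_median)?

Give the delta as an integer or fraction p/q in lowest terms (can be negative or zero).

Answer: -2

Derivation:
Old median = 8
After inserting x = -5: new sorted = [-15, -9, -8, -5, 4, 8, 9, 27, 31, 33]
New median = 6
Delta = 6 - 8 = -2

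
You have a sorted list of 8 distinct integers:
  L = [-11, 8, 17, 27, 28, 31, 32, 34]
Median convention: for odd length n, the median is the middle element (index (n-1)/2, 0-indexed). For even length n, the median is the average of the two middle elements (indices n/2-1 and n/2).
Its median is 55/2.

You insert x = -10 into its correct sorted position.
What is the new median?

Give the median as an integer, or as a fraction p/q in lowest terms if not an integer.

Answer: 27

Derivation:
Old list (sorted, length 8): [-11, 8, 17, 27, 28, 31, 32, 34]
Old median = 55/2
Insert x = -10
Old length even (8). Middle pair: indices 3,4 = 27,28.
New length odd (9). New median = single middle element.
x = -10: 1 elements are < x, 7 elements are > x.
New sorted list: [-11, -10, 8, 17, 27, 28, 31, 32, 34]
New median = 27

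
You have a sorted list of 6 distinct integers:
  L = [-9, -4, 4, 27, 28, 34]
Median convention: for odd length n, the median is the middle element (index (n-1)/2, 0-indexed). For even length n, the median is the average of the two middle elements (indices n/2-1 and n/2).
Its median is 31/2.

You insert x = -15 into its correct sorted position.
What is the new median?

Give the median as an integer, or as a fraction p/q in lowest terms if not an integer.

Answer: 4

Derivation:
Old list (sorted, length 6): [-9, -4, 4, 27, 28, 34]
Old median = 31/2
Insert x = -15
Old length even (6). Middle pair: indices 2,3 = 4,27.
New length odd (7). New median = single middle element.
x = -15: 0 elements are < x, 6 elements are > x.
New sorted list: [-15, -9, -4, 4, 27, 28, 34]
New median = 4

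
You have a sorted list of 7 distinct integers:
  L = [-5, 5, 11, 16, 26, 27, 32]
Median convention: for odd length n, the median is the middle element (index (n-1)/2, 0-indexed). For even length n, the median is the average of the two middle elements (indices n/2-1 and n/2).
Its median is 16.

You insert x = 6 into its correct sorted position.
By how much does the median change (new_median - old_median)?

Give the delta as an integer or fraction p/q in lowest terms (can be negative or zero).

Answer: -5/2

Derivation:
Old median = 16
After inserting x = 6: new sorted = [-5, 5, 6, 11, 16, 26, 27, 32]
New median = 27/2
Delta = 27/2 - 16 = -5/2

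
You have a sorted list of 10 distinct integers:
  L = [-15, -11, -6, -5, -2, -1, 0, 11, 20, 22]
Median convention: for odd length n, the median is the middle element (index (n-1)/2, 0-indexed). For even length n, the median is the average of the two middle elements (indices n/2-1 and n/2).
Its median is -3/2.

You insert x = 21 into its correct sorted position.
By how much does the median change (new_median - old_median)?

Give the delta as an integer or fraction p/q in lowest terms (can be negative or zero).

Old median = -3/2
After inserting x = 21: new sorted = [-15, -11, -6, -5, -2, -1, 0, 11, 20, 21, 22]
New median = -1
Delta = -1 - -3/2 = 1/2

Answer: 1/2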